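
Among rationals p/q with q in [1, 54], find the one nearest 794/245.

Expand x = 794/245 as a continued fraction with the Euclidean algorithm:
  794 = 3*245 + 59, so a_0 = 3.
  245 = 4*59 + 9, so a_1 = 4.
  59 = 6*9 + 5, so a_2 = 6.
  9 = 1*5 + 4, so a_3 = 1.
  5 = 1*4 + 1, so a_4 = 1.
  4 = 4*1 + 0, so a_5 = 4.
so x = [3; 4, 6, 1, 1, 4].
Convergents (p_i = a_i*p_{i-1} + p_{i-2}, q_i = a_i*q_{i-1} + q_{i-2} with p_{-2}=0, p_{-1}=1, q_{-2}=1, q_{-1}=0), until the denominator exceeds 54:
  i=0: a_0=3, p_0 = 3*1 + 0 = 3, q_0 = 3*0 + 1 = 1.
  i=1: a_1=4, p_1 = 4*3 + 1 = 13, q_1 = 4*1 + 0 = 4.
  i=2: a_2=6, p_2 = 6*13 + 3 = 81, q_2 = 6*4 + 1 = 25.
  i=3: a_3=1, p_3 = 1*81 + 13 = 94, q_3 = 1*25 + 4 = 29.
  i=4: a_4=1, p_4 = 1*94 + 81 = 175, q_4 = 1*29 + 25 = 54.
  i=5: a_5=4, p_5 = 4*175 + 94 = 794, q_5 = 4*54 + 29 = 245.
q_5 = 245 > 54, so the last convergent with denominator <= 54 is p_4/q_4 = 175/54.
The closest fraction with denominator <= 54 is either p_4/q_4 or the intermediate fraction (k*p_4 + p_3)/(k*q_4 + q_3) with the largest k >= 1 whose denominator stays <= 54; these approach x as k grows, and every other convergent or intermediate fraction in range is farther away.
Largest k: floor((54 - q_3)/q_4) = floor((54 - 29)/54) = 0.
Since k = 0, no intermediate fraction beyond p_4/q_4 has denominator <= 54, so the convergent 175/54 is the closest (its error is |794*54 - 175*245|/(245*54) = 1/13230).

175/54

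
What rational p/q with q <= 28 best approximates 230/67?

Expand x = 230/67 as a continued fraction with the Euclidean algorithm:
  230 = 3*67 + 29, so a_0 = 3.
  67 = 2*29 + 9, so a_1 = 2.
  29 = 3*9 + 2, so a_2 = 3.
  9 = 4*2 + 1, so a_3 = 4.
  2 = 2*1 + 0, so a_4 = 2.
so x = [3; 2, 3, 4, 2].
Convergents (p_i = a_i*p_{i-1} + p_{i-2}, q_i = a_i*q_{i-1} + q_{i-2} with p_{-2}=0, p_{-1}=1, q_{-2}=1, q_{-1}=0), until the denominator exceeds 28:
  i=0: a_0=3, p_0 = 3*1 + 0 = 3, q_0 = 3*0 + 1 = 1.
  i=1: a_1=2, p_1 = 2*3 + 1 = 7, q_1 = 2*1 + 0 = 2.
  i=2: a_2=3, p_2 = 3*7 + 3 = 24, q_2 = 3*2 + 1 = 7.
  i=3: a_3=4, p_3 = 4*24 + 7 = 103, q_3 = 4*7 + 2 = 30.
q_3 = 30 > 28, so the last convergent with denominator <= 28 is p_2/q_2 = 24/7.
The closest fraction with denominator <= 28 is either p_2/q_2 or the intermediate fraction (k*p_2 + p_1)/(k*q_2 + q_1) with the largest k >= 1 whose denominator stays <= 28; these approach x as k grows, and every other convergent or intermediate fraction in range is farther away.
Largest k: floor((28 - q_1)/q_2) = floor((28 - 2)/7) = 3.
That gives (3*24 + 7)/(3*7 + 2) = 79/23.
Compare the errors: |x - 24/7| = |230*7 - 24*67|/(67*7) = 2/469, and |x - 79/23| = |230*23 - 79*67|/(67*23) = 3/1541.
Cross-multiplying, 3*469 = 1407 < 3082 = 2*1541, so 3/1541 is smaller: the intermediate fraction 79/23 is closer to x than 24/7.

79/23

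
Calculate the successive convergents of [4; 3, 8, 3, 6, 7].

4/1, 13/3, 108/25, 337/78, 2130/493, 15247/3529

Using the convergent recurrence p_i = a_i*p_{i-1} + p_{i-2}, q_i = a_i*q_{i-1} + q_{i-2} with p_{-2}=0, p_{-1}=1, q_{-2}=1, q_{-1}=0:
  i=0: a_0=4, p_0 = 4*1 + 0 = 4, q_0 = 4*0 + 1 = 1.
  i=1: a_1=3, p_1 = 3*4 + 1 = 13, q_1 = 3*1 + 0 = 3.
  i=2: a_2=8, p_2 = 8*13 + 4 = 108, q_2 = 8*3 + 1 = 25.
  i=3: a_3=3, p_3 = 3*108 + 13 = 337, q_3 = 3*25 + 3 = 78.
  i=4: a_4=6, p_4 = 6*337 + 108 = 2130, q_4 = 6*78 + 25 = 493.
  i=5: a_5=7, p_5 = 7*2130 + 337 = 15247, q_5 = 7*493 + 78 = 3529.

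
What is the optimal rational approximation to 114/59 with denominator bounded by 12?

Expand x = 114/59 as a continued fraction with the Euclidean algorithm:
  114 = 1*59 + 55, so a_0 = 1.
  59 = 1*55 + 4, so a_1 = 1.
  55 = 13*4 + 3, so a_2 = 13.
  4 = 1*3 + 1, so a_3 = 1.
  3 = 3*1 + 0, so a_4 = 3.
so x = [1; 1, 13, 1, 3].
Convergents (p_i = a_i*p_{i-1} + p_{i-2}, q_i = a_i*q_{i-1} + q_{i-2} with p_{-2}=0, p_{-1}=1, q_{-2}=1, q_{-1}=0), until the denominator exceeds 12:
  i=0: a_0=1, p_0 = 1*1 + 0 = 1, q_0 = 1*0 + 1 = 1.
  i=1: a_1=1, p_1 = 1*1 + 1 = 2, q_1 = 1*1 + 0 = 1.
  i=2: a_2=13, p_2 = 13*2 + 1 = 27, q_2 = 13*1 + 1 = 14.
q_2 = 14 > 12, so the last convergent with denominator <= 12 is p_1/q_1 = 2/1.
The closest fraction with denominator <= 12 is either p_1/q_1 or the intermediate fraction (k*p_1 + p_0)/(k*q_1 + q_0) with the largest k >= 1 whose denominator stays <= 12; these approach x as k grows, and every other convergent or intermediate fraction in range is farther away.
Largest k: floor((12 - q_0)/q_1) = floor((12 - 1)/1) = 11.
That gives (11*2 + 1)/(11*1 + 1) = 23/12.
Compare the errors: |x - 2/1| = |114*1 - 2*59|/(59*1) = 4/59, and |x - 23/12| = |114*12 - 23*59|/(59*12) = 11/708.
Cross-multiplying, 11*59 = 649 < 2832 = 4*708, so 11/708 is smaller: the intermediate fraction 23/12 is closer to x than 2/1.

23/12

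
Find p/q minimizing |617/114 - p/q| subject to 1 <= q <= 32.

92/17

Expand x = 617/114 as a continued fraction with the Euclidean algorithm:
  617 = 5*114 + 47, so a_0 = 5.
  114 = 2*47 + 20, so a_1 = 2.
  47 = 2*20 + 7, so a_2 = 2.
  20 = 2*7 + 6, so a_3 = 2.
  7 = 1*6 + 1, so a_4 = 1.
  6 = 6*1 + 0, so a_5 = 6.
so x = [5; 2, 2, 2, 1, 6].
Convergents (p_i = a_i*p_{i-1} + p_{i-2}, q_i = a_i*q_{i-1} + q_{i-2} with p_{-2}=0, p_{-1}=1, q_{-2}=1, q_{-1}=0), until the denominator exceeds 32:
  i=0: a_0=5, p_0 = 5*1 + 0 = 5, q_0 = 5*0 + 1 = 1.
  i=1: a_1=2, p_1 = 2*5 + 1 = 11, q_1 = 2*1 + 0 = 2.
  i=2: a_2=2, p_2 = 2*11 + 5 = 27, q_2 = 2*2 + 1 = 5.
  i=3: a_3=2, p_3 = 2*27 + 11 = 65, q_3 = 2*5 + 2 = 12.
  i=4: a_4=1, p_4 = 1*65 + 27 = 92, q_4 = 1*12 + 5 = 17.
  i=5: a_5=6, p_5 = 6*92 + 65 = 617, q_5 = 6*17 + 12 = 114.
q_5 = 114 > 32, so the last convergent with denominator <= 32 is p_4/q_4 = 92/17.
The closest fraction with denominator <= 32 is either p_4/q_4 or the intermediate fraction (k*p_4 + p_3)/(k*q_4 + q_3) with the largest k >= 1 whose denominator stays <= 32; these approach x as k grows, and every other convergent or intermediate fraction in range is farther away.
Largest k: floor((32 - q_3)/q_4) = floor((32 - 12)/17) = 1.
That gives (1*92 + 65)/(1*17 + 12) = 157/29.
Compare the errors: |x - 92/17| = |617*17 - 92*114|/(114*17) = 1/1938, and |x - 157/29| = |617*29 - 157*114|/(114*29) = 5/3306.
Cross-multiplying, 1*3306 = 3306 < 9690 = 5*1938, so 1/1938 is smaller: the convergent 92/17 is closer to x than 157/29.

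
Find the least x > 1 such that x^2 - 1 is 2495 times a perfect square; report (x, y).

First expand sqrt(2495) as a continued fraction. With x_i = (sqrt(2495) + m_i)/d_i and (m_0, d_0) = (0, 1): a_0 = floor(sqrt(2495)) = 49, since 49^2 = 2401 <= 2495 < 2500 = 50^2.
Iterate m_{i+1} = d_i*a_i - m_i, d_{i+1} = (2495 - m_{i+1}^2)/d_i, a_{i+1} = floor((a_0 + m_{i+1})/d_{i+1}):
  m_1 = 1*49 - 0 = 49, d_1 = (2495 - 49^2)/1 = 94/1 = 94, a_1 = floor((49 + 49)/94) = 1.
  m_2 = 94*1 - 49 = 45, d_2 = (2495 - 45^2)/94 = 470/94 = 5, a_2 = floor((49 + 45)/5) = 18.
  m_3 = 5*18 - 45 = 45, d_3 = (2495 - 45^2)/5 = 470/5 = 94, a_3 = floor((49 + 45)/94) = 1.
  m_4 = 94*1 - 45 = 49, d_4 = (2495 - 49^2)/94 = 94/94 = 1, a_4 = floor((49 + 49)/1) = 98.
  m_5 = 1*98 - 49 = 49, d_5 = (2495 - 49^2)/1 = 94/1 = 94: (m_5, d_5) = (m_1, d_1) = (49, 94), so from here the quotients repeat a_1, ..., a_4; the period length is 4.
So sqrt(2495) = [49; (1, 18, 1, 98)] with period length k = 4.
k is even, so the fundamental solution of x^2 - 2495y^2 = 1 is (p_{k-1}, q_{k-1}) = (p_3, q_3); compute convergents through index 3.
Convergents (p_i = a_i*p_{i-1} + p_{i-2}, q_i = a_i*q_{i-1} + q_{i-2} with p_{-2}=0, p_{-1}=1, q_{-2}=1, q_{-1}=0):
  i=0: a_0=49, p_0 = 49*1 + 0 = 49, q_0 = 49*0 + 1 = 1.
  i=1: a_1=1, p_1 = 1*49 + 1 = 50, q_1 = 1*1 + 0 = 1.
  i=2: a_2=18, p_2 = 18*50 + 49 = 949, q_2 = 18*1 + 1 = 19.
  i=3: a_3=1, p_3 = 1*949 + 50 = 999, q_3 = 1*19 + 1 = 20.
Check: 999^2 - 2495*20^2 = 998001 - 998000 = 1, so (x, y) = (999, 20) solves the equation, and by the theorem it is the least positive solution.

(x, y) = (999, 20)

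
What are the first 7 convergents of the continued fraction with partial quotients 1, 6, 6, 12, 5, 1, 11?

1/1, 7/6, 43/37, 523/450, 2658/2287, 3181/2737, 37649/32394

Using the convergent recurrence p_i = a_i*p_{i-1} + p_{i-2}, q_i = a_i*q_{i-1} + q_{i-2} with p_{-2}=0, p_{-1}=1, q_{-2}=1, q_{-1}=0:
  i=0: a_0=1, p_0 = 1*1 + 0 = 1, q_0 = 1*0 + 1 = 1.
  i=1: a_1=6, p_1 = 6*1 + 1 = 7, q_1 = 6*1 + 0 = 6.
  i=2: a_2=6, p_2 = 6*7 + 1 = 43, q_2 = 6*6 + 1 = 37.
  i=3: a_3=12, p_3 = 12*43 + 7 = 523, q_3 = 12*37 + 6 = 450.
  i=4: a_4=5, p_4 = 5*523 + 43 = 2658, q_4 = 5*450 + 37 = 2287.
  i=5: a_5=1, p_5 = 1*2658 + 523 = 3181, q_5 = 1*2287 + 450 = 2737.
  i=6: a_6=11, p_6 = 11*3181 + 2658 = 37649, q_6 = 11*2737 + 2287 = 32394.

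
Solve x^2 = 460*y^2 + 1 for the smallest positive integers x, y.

(x, y) = (2535751, 118230)

First expand sqrt(460) as a continued fraction. With x_i = (sqrt(460) + m_i)/d_i and (m_0, d_0) = (0, 1): a_0 = floor(sqrt(460)) = 21, since 21^2 = 441 <= 460 < 484 = 22^2.
Iterate m_{i+1} = d_i*a_i - m_i, d_{i+1} = (460 - m_{i+1}^2)/d_i, a_{i+1} = floor((a_0 + m_{i+1})/d_{i+1}):
  m_1 = 1*21 - 0 = 21, d_1 = (460 - 21^2)/1 = 19/1 = 19, a_1 = floor((21 + 21)/19) = 2.
  m_2 = 19*2 - 21 = 17, d_2 = (460 - 17^2)/19 = 171/19 = 9, a_2 = floor((21 + 17)/9) = 4.
  m_3 = 9*4 - 17 = 19, d_3 = (460 - 19^2)/9 = 99/9 = 11, a_3 = floor((21 + 19)/11) = 3.
  m_4 = 11*3 - 19 = 14, d_4 = (460 - 14^2)/11 = 264/11 = 24, a_4 = floor((21 + 14)/24) = 1.
  m_5 = 24*1 - 14 = 10, d_5 = (460 - 10^2)/24 = 360/24 = 15, a_5 = floor((21 + 10)/15) = 2.
  m_6 = 15*2 - 10 = 20, d_6 = (460 - 20^2)/15 = 60/15 = 4, a_6 = floor((21 + 20)/4) = 10.
  m_7 = 4*10 - 20 = 20, d_7 = (460 - 20^2)/4 = 60/4 = 15, a_7 = floor((21 + 20)/15) = 2.
  m_8 = 15*2 - 20 = 10, d_8 = (460 - 10^2)/15 = 360/15 = 24, a_8 = floor((21 + 10)/24) = 1.
  m_9 = 24*1 - 10 = 14, d_9 = (460 - 14^2)/24 = 264/24 = 11, a_9 = floor((21 + 14)/11) = 3.
  m_10 = 11*3 - 14 = 19, d_10 = (460 - 19^2)/11 = 99/11 = 9, a_10 = floor((21 + 19)/9) = 4.
  m_11 = 9*4 - 19 = 17, d_11 = (460 - 17^2)/9 = 171/9 = 19, a_11 = floor((21 + 17)/19) = 2.
  m_12 = 19*2 - 17 = 21, d_12 = (460 - 21^2)/19 = 19/19 = 1, a_12 = floor((21 + 21)/1) = 42.
  m_13 = 1*42 - 21 = 21, d_13 = (460 - 21^2)/1 = 19/1 = 19: (m_13, d_13) = (m_1, d_1) = (21, 19), so from here the quotients repeat a_1, ..., a_12; the period length is 12.
So sqrt(460) = [21; (2, 4, 3, 1, 2, 10, 2, 1, 3, 4, 2, 42)] with period length k = 12.
k is even, so the fundamental solution of x^2 - 460y^2 = 1 is (p_{k-1}, q_{k-1}) = (p_11, q_11); compute convergents through index 11.
Convergents (p_i = a_i*p_{i-1} + p_{i-2}, q_i = a_i*q_{i-1} + q_{i-2} with p_{-2}=0, p_{-1}=1, q_{-2}=1, q_{-1}=0):
  i=0: a_0=21, p_0 = 21*1 + 0 = 21, q_0 = 21*0 + 1 = 1.
  i=1: a_1=2, p_1 = 2*21 + 1 = 43, q_1 = 2*1 + 0 = 2.
  i=2: a_2=4, p_2 = 4*43 + 21 = 193, q_2 = 4*2 + 1 = 9.
  i=3: a_3=3, p_3 = 3*193 + 43 = 622, q_3 = 3*9 + 2 = 29.
  i=4: a_4=1, p_4 = 1*622 + 193 = 815, q_4 = 1*29 + 9 = 38.
  i=5: a_5=2, p_5 = 2*815 + 622 = 2252, q_5 = 2*38 + 29 = 105.
  i=6: a_6=10, p_6 = 10*2252 + 815 = 23335, q_6 = 10*105 + 38 = 1088.
  i=7: a_7=2, p_7 = 2*23335 + 2252 = 48922, q_7 = 2*1088 + 105 = 2281.
  i=8: a_8=1, p_8 = 1*48922 + 23335 = 72257, q_8 = 1*2281 + 1088 = 3369.
  i=9: a_9=3, p_9 = 3*72257 + 48922 = 265693, q_9 = 3*3369 + 2281 = 12388.
  i=10: a_10=4, p_10 = 4*265693 + 72257 = 1135029, q_10 = 4*12388 + 3369 = 52921.
  i=11: a_11=2, p_11 = 2*1135029 + 265693 = 2535751, q_11 = 2*52921 + 12388 = 118230.
Check: 2535751^2 - 460*118230^2 = 6430033134001 - 6430033134000 = 1, so (x, y) = (2535751, 118230) solves the equation, and by the theorem it is the least positive solution.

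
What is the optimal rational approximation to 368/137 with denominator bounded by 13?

35/13

Expand x = 368/137 as a continued fraction with the Euclidean algorithm:
  368 = 2*137 + 94, so a_0 = 2.
  137 = 1*94 + 43, so a_1 = 1.
  94 = 2*43 + 8, so a_2 = 2.
  43 = 5*8 + 3, so a_3 = 5.
  8 = 2*3 + 2, so a_4 = 2.
  3 = 1*2 + 1, so a_5 = 1.
  2 = 2*1 + 0, so a_6 = 2.
so x = [2; 1, 2, 5, 2, 1, 2].
Convergents (p_i = a_i*p_{i-1} + p_{i-2}, q_i = a_i*q_{i-1} + q_{i-2} with p_{-2}=0, p_{-1}=1, q_{-2}=1, q_{-1}=0), until the denominator exceeds 13:
  i=0: a_0=2, p_0 = 2*1 + 0 = 2, q_0 = 2*0 + 1 = 1.
  i=1: a_1=1, p_1 = 1*2 + 1 = 3, q_1 = 1*1 + 0 = 1.
  i=2: a_2=2, p_2 = 2*3 + 2 = 8, q_2 = 2*1 + 1 = 3.
  i=3: a_3=5, p_3 = 5*8 + 3 = 43, q_3 = 5*3 + 1 = 16.
q_3 = 16 > 13, so the last convergent with denominator <= 13 is p_2/q_2 = 8/3.
The closest fraction with denominator <= 13 is either p_2/q_2 or the intermediate fraction (k*p_2 + p_1)/(k*q_2 + q_1) with the largest k >= 1 whose denominator stays <= 13; these approach x as k grows, and every other convergent or intermediate fraction in range is farther away.
Largest k: floor((13 - q_1)/q_2) = floor((13 - 1)/3) = 4.
That gives (4*8 + 3)/(4*3 + 1) = 35/13.
Compare the errors: |x - 8/3| = |368*3 - 8*137|/(137*3) = 8/411, and |x - 35/13| = |368*13 - 35*137|/(137*13) = 11/1781.
Cross-multiplying, 11*411 = 4521 < 14248 = 8*1781, so 11/1781 is smaller: the intermediate fraction 35/13 is closer to x than 8/3.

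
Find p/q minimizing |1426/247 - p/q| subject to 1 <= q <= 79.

433/75

Expand x = 1426/247 as a continued fraction with the Euclidean algorithm:
  1426 = 5*247 + 191, so a_0 = 5.
  247 = 1*191 + 56, so a_1 = 1.
  191 = 3*56 + 23, so a_2 = 3.
  56 = 2*23 + 10, so a_3 = 2.
  23 = 2*10 + 3, so a_4 = 2.
  10 = 3*3 + 1, so a_5 = 3.
  3 = 3*1 + 0, so a_6 = 3.
so x = [5; 1, 3, 2, 2, 3, 3].
Convergents (p_i = a_i*p_{i-1} + p_{i-2}, q_i = a_i*q_{i-1} + q_{i-2} with p_{-2}=0, p_{-1}=1, q_{-2}=1, q_{-1}=0), until the denominator exceeds 79:
  i=0: a_0=5, p_0 = 5*1 + 0 = 5, q_0 = 5*0 + 1 = 1.
  i=1: a_1=1, p_1 = 1*5 + 1 = 6, q_1 = 1*1 + 0 = 1.
  i=2: a_2=3, p_2 = 3*6 + 5 = 23, q_2 = 3*1 + 1 = 4.
  i=3: a_3=2, p_3 = 2*23 + 6 = 52, q_3 = 2*4 + 1 = 9.
  i=4: a_4=2, p_4 = 2*52 + 23 = 127, q_4 = 2*9 + 4 = 22.
  i=5: a_5=3, p_5 = 3*127 + 52 = 433, q_5 = 3*22 + 9 = 75.
  i=6: a_6=3, p_6 = 3*433 + 127 = 1426, q_6 = 3*75 + 22 = 247.
q_6 = 247 > 79, so the last convergent with denominator <= 79 is p_5/q_5 = 433/75.
The closest fraction with denominator <= 79 is either p_5/q_5 or the intermediate fraction (k*p_5 + p_4)/(k*q_5 + q_4) with the largest k >= 1 whose denominator stays <= 79; these approach x as k grows, and every other convergent or intermediate fraction in range is farther away.
Largest k: floor((79 - q_4)/q_5) = floor((79 - 22)/75) = 0.
Since k = 0, no intermediate fraction beyond p_5/q_5 has denominator <= 79, so the convergent 433/75 is the closest (its error is |1426*75 - 433*247|/(247*75) = 1/18525).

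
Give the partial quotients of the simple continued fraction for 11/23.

[0; 2, 11]

Run the Euclidean algorithm on 11 and 23; the successive quotients are the partial quotients a_0, a_1, ... (each step inverts the fractional part left over by the previous one):
  11 = 0*23 + 11, so a_0 = 0.
  23 = 2*11 + 1, so a_1 = 2.
  11 = 11*1 + 0, so a_2 = 11.
The remainder reaches 0 after 3 divisions, so the expansion has 3 partial quotients, read off in order.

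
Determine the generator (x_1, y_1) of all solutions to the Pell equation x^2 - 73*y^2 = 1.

First expand sqrt(73) as a continued fraction. With x_i = (sqrt(73) + m_i)/d_i and (m_0, d_0) = (0, 1): a_0 = floor(sqrt(73)) = 8, since 8^2 = 64 <= 73 < 81 = 9^2.
Iterate m_{i+1} = d_i*a_i - m_i, d_{i+1} = (73 - m_{i+1}^2)/d_i, a_{i+1} = floor((a_0 + m_{i+1})/d_{i+1}):
  m_1 = 1*8 - 0 = 8, d_1 = (73 - 8^2)/1 = 9/1 = 9, a_1 = floor((8 + 8)/9) = 1.
  m_2 = 9*1 - 8 = 1, d_2 = (73 - 1^2)/9 = 72/9 = 8, a_2 = floor((8 + 1)/8) = 1.
  m_3 = 8*1 - 1 = 7, d_3 = (73 - 7^2)/8 = 24/8 = 3, a_3 = floor((8 + 7)/3) = 5.
  m_4 = 3*5 - 7 = 8, d_4 = (73 - 8^2)/3 = 9/3 = 3, a_4 = floor((8 + 8)/3) = 5.
  m_5 = 3*5 - 8 = 7, d_5 = (73 - 7^2)/3 = 24/3 = 8, a_5 = floor((8 + 7)/8) = 1.
  m_6 = 8*1 - 7 = 1, d_6 = (73 - 1^2)/8 = 72/8 = 9, a_6 = floor((8 + 1)/9) = 1.
  m_7 = 9*1 - 1 = 8, d_7 = (73 - 8^2)/9 = 9/9 = 1, a_7 = floor((8 + 8)/1) = 16.
  m_8 = 1*16 - 8 = 8, d_8 = (73 - 8^2)/1 = 9/1 = 9: (m_8, d_8) = (m_1, d_1) = (8, 9), so from here the quotients repeat a_1, ..., a_7; the period length is 7.
So sqrt(73) = [8; (1, 1, 5, 5, 1, 1, 16)] with period length k = 7.
k is odd, so (p_{k-1}, q_{k-1}) only solves x^2 - 73y^2 = -1 and the fundamental solution of x^2 - 73y^2 = 1 is (p_{2k-1}, q_{2k-1}) = (p_13, q_13); compute convergents through index 13, running through the period twice.
Convergents (p_i = a_i*p_{i-1} + p_{i-2}, q_i = a_i*q_{i-1} + q_{i-2} with p_{-2}=0, p_{-1}=1, q_{-2}=1, q_{-1}=0):
  i=0: a_0=8, p_0 = 8*1 + 0 = 8, q_0 = 8*0 + 1 = 1.
  i=1: a_1=1, p_1 = 1*8 + 1 = 9, q_1 = 1*1 + 0 = 1.
  i=2: a_2=1, p_2 = 1*9 + 8 = 17, q_2 = 1*1 + 1 = 2.
  i=3: a_3=5, p_3 = 5*17 + 9 = 94, q_3 = 5*2 + 1 = 11.
  i=4: a_4=5, p_4 = 5*94 + 17 = 487, q_4 = 5*11 + 2 = 57.
  i=5: a_5=1, p_5 = 1*487 + 94 = 581, q_5 = 1*57 + 11 = 68.
  i=6: a_6=1, p_6 = 1*581 + 487 = 1068, q_6 = 1*68 + 57 = 125.
  i=7: a_7=16, p_7 = 16*1068 + 581 = 17669, q_7 = 16*125 + 68 = 2068.
  i=8: a_8=1, p_8 = 1*17669 + 1068 = 18737, q_8 = 1*2068 + 125 = 2193.
  i=9: a_9=1, p_9 = 1*18737 + 17669 = 36406, q_9 = 1*2193 + 2068 = 4261.
  i=10: a_10=5, p_10 = 5*36406 + 18737 = 200767, q_10 = 5*4261 + 2193 = 23498.
  i=11: a_11=5, p_11 = 5*200767 + 36406 = 1040241, q_11 = 5*23498 + 4261 = 121751.
  i=12: a_12=1, p_12 = 1*1040241 + 200767 = 1241008, q_12 = 1*121751 + 23498 = 145249.
  i=13: a_13=1, p_13 = 1*1241008 + 1040241 = 2281249, q_13 = 1*145249 + 121751 = 267000.
Indeed p_6^2 - 73*q_6^2 = 1140624 - 1140625 = -1, not +1.
Check: 2281249^2 - 73*267000^2 = 5204097000001 - 5204097000000 = 1, so (x, y) = (2281249, 267000) solves the equation, and by the theorem it is the least positive solution.

(x, y) = (2281249, 267000)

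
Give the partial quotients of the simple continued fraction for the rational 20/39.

Run the Euclidean algorithm on 20 and 39; the successive quotients are the partial quotients a_0, a_1, ... (each step inverts the fractional part left over by the previous one):
  20 = 0*39 + 20, so a_0 = 0.
  39 = 1*20 + 19, so a_1 = 1.
  20 = 1*19 + 1, so a_2 = 1.
  19 = 19*1 + 0, so a_3 = 19.
The remainder reaches 0 after 4 divisions, so the expansion has 4 partial quotients, read off in order.

[0; 1, 1, 19]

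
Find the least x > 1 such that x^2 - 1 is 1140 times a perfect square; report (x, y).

First expand sqrt(1140) as a continued fraction. With x_i = (sqrt(1140) + m_i)/d_i and (m_0, d_0) = (0, 1): a_0 = floor(sqrt(1140)) = 33, since 33^2 = 1089 <= 1140 < 1156 = 34^2.
Iterate m_{i+1} = d_i*a_i - m_i, d_{i+1} = (1140 - m_{i+1}^2)/d_i, a_{i+1} = floor((a_0 + m_{i+1})/d_{i+1}):
  m_1 = 1*33 - 0 = 33, d_1 = (1140 - 33^2)/1 = 51/1 = 51, a_1 = floor((33 + 33)/51) = 1.
  m_2 = 51*1 - 33 = 18, d_2 = (1140 - 18^2)/51 = 816/51 = 16, a_2 = floor((33 + 18)/16) = 3.
  m_3 = 16*3 - 18 = 30, d_3 = (1140 - 30^2)/16 = 240/16 = 15, a_3 = floor((33 + 30)/15) = 4.
  m_4 = 15*4 - 30 = 30, d_4 = (1140 - 30^2)/15 = 240/15 = 16, a_4 = floor((33 + 30)/16) = 3.
  m_5 = 16*3 - 30 = 18, d_5 = (1140 - 18^2)/16 = 816/16 = 51, a_5 = floor((33 + 18)/51) = 1.
  m_6 = 51*1 - 18 = 33, d_6 = (1140 - 33^2)/51 = 51/51 = 1, a_6 = floor((33 + 33)/1) = 66.
  m_7 = 1*66 - 33 = 33, d_7 = (1140 - 33^2)/1 = 51/1 = 51: (m_7, d_7) = (m_1, d_1) = (33, 51), so from here the quotients repeat a_1, ..., a_6; the period length is 6.
So sqrt(1140) = [33; (1, 3, 4, 3, 1, 66)] with period length k = 6.
k is even, so the fundamental solution of x^2 - 1140y^2 = 1 is (p_{k-1}, q_{k-1}) = (p_5, q_5); compute convergents through index 5.
Convergents (p_i = a_i*p_{i-1} + p_{i-2}, q_i = a_i*q_{i-1} + q_{i-2} with p_{-2}=0, p_{-1}=1, q_{-2}=1, q_{-1}=0):
  i=0: a_0=33, p_0 = 33*1 + 0 = 33, q_0 = 33*0 + 1 = 1.
  i=1: a_1=1, p_1 = 1*33 + 1 = 34, q_1 = 1*1 + 0 = 1.
  i=2: a_2=3, p_2 = 3*34 + 33 = 135, q_2 = 3*1 + 1 = 4.
  i=3: a_3=4, p_3 = 4*135 + 34 = 574, q_3 = 4*4 + 1 = 17.
  i=4: a_4=3, p_4 = 3*574 + 135 = 1857, q_4 = 3*17 + 4 = 55.
  i=5: a_5=1, p_5 = 1*1857 + 574 = 2431, q_5 = 1*55 + 17 = 72.
Check: 2431^2 - 1140*72^2 = 5909761 - 5909760 = 1, so (x, y) = (2431, 72) solves the equation, and by the theorem it is the least positive solution.

(x, y) = (2431, 72)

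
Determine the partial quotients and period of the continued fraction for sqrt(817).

Write x_i = (sqrt(817) + m_i)/d_i with (m_0, d_0) = (0, 1). a_0 = floor(sqrt(817)) = 28, since 28^2 = 784 <= 817 < 841 = 29^2.
Iterate m_{i+1} = d_i*a_i - m_i, d_{i+1} = (817 - m_{i+1}^2)/d_i, a_{i+1} = floor((a_0 + m_{i+1})/d_{i+1}):
  m_1 = 1*28 - 0 = 28, d_1 = (817 - 28^2)/1 = 33/1 = 33, a_1 = floor((28 + 28)/33) = 1.
  m_2 = 33*1 - 28 = 5, d_2 = (817 - 5^2)/33 = 792/33 = 24, a_2 = floor((28 + 5)/24) = 1.
  m_3 = 24*1 - 5 = 19, d_3 = (817 - 19^2)/24 = 456/24 = 19, a_3 = floor((28 + 19)/19) = 2.
  m_4 = 19*2 - 19 = 19, d_4 = (817 - 19^2)/19 = 456/19 = 24, a_4 = floor((28 + 19)/24) = 1.
  m_5 = 24*1 - 19 = 5, d_5 = (817 - 5^2)/24 = 792/24 = 33, a_5 = floor((28 + 5)/33) = 1.
  m_6 = 33*1 - 5 = 28, d_6 = (817 - 28^2)/33 = 33/33 = 1, a_6 = floor((28 + 28)/1) = 56.
  m_7 = 1*56 - 28 = 28, d_7 = (817 - 28^2)/1 = 33/1 = 33: (m_7, d_7) = (m_1, d_1) = (28, 33), so from here the quotients repeat a_1, ..., a_6; the period length is 6.
Hence the expansion of sqrt(817) is a_0 = 28 followed by the repeating block 1, 1, 2, 1, 1, 56 (period 6).

[28; (1, 1, 2, 1, 1, 56)]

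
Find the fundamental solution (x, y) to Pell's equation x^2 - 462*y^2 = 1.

(x, y) = (43, 2)

First expand sqrt(462) as a continued fraction. With x_i = (sqrt(462) + m_i)/d_i and (m_0, d_0) = (0, 1): a_0 = floor(sqrt(462)) = 21, since 21^2 = 441 <= 462 < 484 = 22^2.
Iterate m_{i+1} = d_i*a_i - m_i, d_{i+1} = (462 - m_{i+1}^2)/d_i, a_{i+1} = floor((a_0 + m_{i+1})/d_{i+1}):
  m_1 = 1*21 - 0 = 21, d_1 = (462 - 21^2)/1 = 21/1 = 21, a_1 = floor((21 + 21)/21) = 2.
  m_2 = 21*2 - 21 = 21, d_2 = (462 - 21^2)/21 = 21/21 = 1, a_2 = floor((21 + 21)/1) = 42.
  m_3 = 1*42 - 21 = 21, d_3 = (462 - 21^2)/1 = 21/1 = 21: (m_3, d_3) = (m_1, d_1) = (21, 21), so from here the quotients repeat a_1, a_2; the period length is 2.
So sqrt(462) = [21; (2, 42)] with period length k = 2.
k is even, so the fundamental solution of x^2 - 462y^2 = 1 is (p_{k-1}, q_{k-1}) = (p_1, q_1); compute convergents through index 1.
Convergents (p_i = a_i*p_{i-1} + p_{i-2}, q_i = a_i*q_{i-1} + q_{i-2} with p_{-2}=0, p_{-1}=1, q_{-2}=1, q_{-1}=0):
  i=0: a_0=21, p_0 = 21*1 + 0 = 21, q_0 = 21*0 + 1 = 1.
  i=1: a_1=2, p_1 = 2*21 + 1 = 43, q_1 = 2*1 + 0 = 2.
Check: 43^2 - 462*2^2 = 1849 - 1848 = 1, so (x, y) = (43, 2) solves the equation, and by the theorem it is the least positive solution.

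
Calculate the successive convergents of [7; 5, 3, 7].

Using the convergent recurrence p_i = a_i*p_{i-1} + p_{i-2}, q_i = a_i*q_{i-1} + q_{i-2} with p_{-2}=0, p_{-1}=1, q_{-2}=1, q_{-1}=0:
  i=0: a_0=7, p_0 = 7*1 + 0 = 7, q_0 = 7*0 + 1 = 1.
  i=1: a_1=5, p_1 = 5*7 + 1 = 36, q_1 = 5*1 + 0 = 5.
  i=2: a_2=3, p_2 = 3*36 + 7 = 115, q_2 = 3*5 + 1 = 16.
  i=3: a_3=7, p_3 = 7*115 + 36 = 841, q_3 = 7*16 + 5 = 117.

7/1, 36/5, 115/16, 841/117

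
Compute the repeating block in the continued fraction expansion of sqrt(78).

Write x_i = (sqrt(78) + m_i)/d_i with (m_0, d_0) = (0, 1). a_0 = floor(sqrt(78)) = 8, since 8^2 = 64 <= 78 < 81 = 9^2.
Iterate m_{i+1} = d_i*a_i - m_i, d_{i+1} = (78 - m_{i+1}^2)/d_i, a_{i+1} = floor((a_0 + m_{i+1})/d_{i+1}):
  m_1 = 1*8 - 0 = 8, d_1 = (78 - 8^2)/1 = 14/1 = 14, a_1 = floor((8 + 8)/14) = 1.
  m_2 = 14*1 - 8 = 6, d_2 = (78 - 6^2)/14 = 42/14 = 3, a_2 = floor((8 + 6)/3) = 4.
  m_3 = 3*4 - 6 = 6, d_3 = (78 - 6^2)/3 = 42/3 = 14, a_3 = floor((8 + 6)/14) = 1.
  m_4 = 14*1 - 6 = 8, d_4 = (78 - 8^2)/14 = 14/14 = 1, a_4 = floor((8 + 8)/1) = 16.
  m_5 = 1*16 - 8 = 8, d_5 = (78 - 8^2)/1 = 14/1 = 14: (m_5, d_5) = (m_1, d_1) = (8, 14), so from here the quotients repeat a_1, ..., a_4; the period length is 4.
Hence the expansion of sqrt(78) is a_0 = 8 followed by the repeating block 1, 4, 1, 16 (period 4).

[8; (1, 4, 1, 16)]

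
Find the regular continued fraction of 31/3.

Run the Euclidean algorithm on 31 and 3; the successive quotients are the partial quotients a_0, a_1, ... (each step inverts the fractional part left over by the previous one):
  31 = 10*3 + 1, so a_0 = 10.
  3 = 3*1 + 0, so a_1 = 3.
The remainder reaches 0 after 2 divisions, so the expansion has 2 partial quotients, read off in order.

[10; 3]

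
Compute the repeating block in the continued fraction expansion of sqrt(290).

[17; (34)]

Write x_i = (sqrt(290) + m_i)/d_i with (m_0, d_0) = (0, 1). a_0 = floor(sqrt(290)) = 17, since 17^2 = 289 <= 290 < 324 = 18^2.
Iterate m_{i+1} = d_i*a_i - m_i, d_{i+1} = (290 - m_{i+1}^2)/d_i, a_{i+1} = floor((a_0 + m_{i+1})/d_{i+1}):
  m_1 = 1*17 - 0 = 17, d_1 = (290 - 17^2)/1 = 1/1 = 1, a_1 = floor((17 + 17)/1) = 34.
  m_2 = 1*34 - 17 = 17, d_2 = (290 - 17^2)/1 = 1/1 = 1: (m_2, d_2) = (m_1, d_1) = (17, 1), so from here the quotient a_1 repeats; the period length is 1.
Hence the expansion of sqrt(290) is a_0 = 17 followed by the repeating block 34 (period 1).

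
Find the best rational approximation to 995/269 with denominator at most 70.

233/63

Expand x = 995/269 as a continued fraction with the Euclidean algorithm:
  995 = 3*269 + 188, so a_0 = 3.
  269 = 1*188 + 81, so a_1 = 1.
  188 = 2*81 + 26, so a_2 = 2.
  81 = 3*26 + 3, so a_3 = 3.
  26 = 8*3 + 2, so a_4 = 8.
  3 = 1*2 + 1, so a_5 = 1.
  2 = 2*1 + 0, so a_6 = 2.
so x = [3; 1, 2, 3, 8, 1, 2].
Convergents (p_i = a_i*p_{i-1} + p_{i-2}, q_i = a_i*q_{i-1} + q_{i-2} with p_{-2}=0, p_{-1}=1, q_{-2}=1, q_{-1}=0), until the denominator exceeds 70:
  i=0: a_0=3, p_0 = 3*1 + 0 = 3, q_0 = 3*0 + 1 = 1.
  i=1: a_1=1, p_1 = 1*3 + 1 = 4, q_1 = 1*1 + 0 = 1.
  i=2: a_2=2, p_2 = 2*4 + 3 = 11, q_2 = 2*1 + 1 = 3.
  i=3: a_3=3, p_3 = 3*11 + 4 = 37, q_3 = 3*3 + 1 = 10.
  i=4: a_4=8, p_4 = 8*37 + 11 = 307, q_4 = 8*10 + 3 = 83.
q_4 = 83 > 70, so the last convergent with denominator <= 70 is p_3/q_3 = 37/10.
The closest fraction with denominator <= 70 is either p_3/q_3 or the intermediate fraction (k*p_3 + p_2)/(k*q_3 + q_2) with the largest k >= 1 whose denominator stays <= 70; these approach x as k grows, and every other convergent or intermediate fraction in range is farther away.
Largest k: floor((70 - q_2)/q_3) = floor((70 - 3)/10) = 6.
That gives (6*37 + 11)/(6*10 + 3) = 233/63.
Compare the errors: |x - 37/10| = |995*10 - 37*269|/(269*10) = 3/2690, and |x - 233/63| = |995*63 - 233*269|/(269*63) = 8/16947.
Cross-multiplying, 8*2690 = 21520 < 50841 = 3*16947, so 8/16947 is smaller: the intermediate fraction 233/63 is closer to x than 37/10.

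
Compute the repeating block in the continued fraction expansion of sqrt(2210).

Write x_i = (sqrt(2210) + m_i)/d_i with (m_0, d_0) = (0, 1). a_0 = floor(sqrt(2210)) = 47, since 47^2 = 2209 <= 2210 < 2304 = 48^2.
Iterate m_{i+1} = d_i*a_i - m_i, d_{i+1} = (2210 - m_{i+1}^2)/d_i, a_{i+1} = floor((a_0 + m_{i+1})/d_{i+1}):
  m_1 = 1*47 - 0 = 47, d_1 = (2210 - 47^2)/1 = 1/1 = 1, a_1 = floor((47 + 47)/1) = 94.
  m_2 = 1*94 - 47 = 47, d_2 = (2210 - 47^2)/1 = 1/1 = 1: (m_2, d_2) = (m_1, d_1) = (47, 1), so from here the quotient a_1 repeats; the period length is 1.
Hence the expansion of sqrt(2210) is a_0 = 47 followed by the repeating block 94 (period 1).

[47; (94)]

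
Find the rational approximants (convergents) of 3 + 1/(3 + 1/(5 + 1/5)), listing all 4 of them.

3/1, 10/3, 53/16, 275/83

Using the convergent recurrence p_i = a_i*p_{i-1} + p_{i-2}, q_i = a_i*q_{i-1} + q_{i-2} with p_{-2}=0, p_{-1}=1, q_{-2}=1, q_{-1}=0:
  i=0: a_0=3, p_0 = 3*1 + 0 = 3, q_0 = 3*0 + 1 = 1.
  i=1: a_1=3, p_1 = 3*3 + 1 = 10, q_1 = 3*1 + 0 = 3.
  i=2: a_2=5, p_2 = 5*10 + 3 = 53, q_2 = 5*3 + 1 = 16.
  i=3: a_3=5, p_3 = 5*53 + 10 = 275, q_3 = 5*16 + 3 = 83.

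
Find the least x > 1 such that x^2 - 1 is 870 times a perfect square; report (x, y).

(x, y) = (59, 2)

First expand sqrt(870) as a continued fraction. With x_i = (sqrt(870) + m_i)/d_i and (m_0, d_0) = (0, 1): a_0 = floor(sqrt(870)) = 29, since 29^2 = 841 <= 870 < 900 = 30^2.
Iterate m_{i+1} = d_i*a_i - m_i, d_{i+1} = (870 - m_{i+1}^2)/d_i, a_{i+1} = floor((a_0 + m_{i+1})/d_{i+1}):
  m_1 = 1*29 - 0 = 29, d_1 = (870 - 29^2)/1 = 29/1 = 29, a_1 = floor((29 + 29)/29) = 2.
  m_2 = 29*2 - 29 = 29, d_2 = (870 - 29^2)/29 = 29/29 = 1, a_2 = floor((29 + 29)/1) = 58.
  m_3 = 1*58 - 29 = 29, d_3 = (870 - 29^2)/1 = 29/1 = 29: (m_3, d_3) = (m_1, d_1) = (29, 29), so from here the quotients repeat a_1, a_2; the period length is 2.
So sqrt(870) = [29; (2, 58)] with period length k = 2.
k is even, so the fundamental solution of x^2 - 870y^2 = 1 is (p_{k-1}, q_{k-1}) = (p_1, q_1); compute convergents through index 1.
Convergents (p_i = a_i*p_{i-1} + p_{i-2}, q_i = a_i*q_{i-1} + q_{i-2} with p_{-2}=0, p_{-1}=1, q_{-2}=1, q_{-1}=0):
  i=0: a_0=29, p_0 = 29*1 + 0 = 29, q_0 = 29*0 + 1 = 1.
  i=1: a_1=2, p_1 = 2*29 + 1 = 59, q_1 = 2*1 + 0 = 2.
Check: 59^2 - 870*2^2 = 3481 - 3480 = 1, so (x, y) = (59, 2) solves the equation, and by the theorem it is the least positive solution.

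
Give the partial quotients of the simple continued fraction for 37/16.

[2; 3, 5]

Run the Euclidean algorithm on 37 and 16; the successive quotients are the partial quotients a_0, a_1, ... (each step inverts the fractional part left over by the previous one):
  37 = 2*16 + 5, so a_0 = 2.
  16 = 3*5 + 1, so a_1 = 3.
  5 = 5*1 + 0, so a_2 = 5.
The remainder reaches 0 after 3 divisions, so the expansion has 3 partial quotients, read off in order.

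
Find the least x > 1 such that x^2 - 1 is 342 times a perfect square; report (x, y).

(x, y) = (37, 2)

First expand sqrt(342) as a continued fraction. With x_i = (sqrt(342) + m_i)/d_i and (m_0, d_0) = (0, 1): a_0 = floor(sqrt(342)) = 18, since 18^2 = 324 <= 342 < 361 = 19^2.
Iterate m_{i+1} = d_i*a_i - m_i, d_{i+1} = (342 - m_{i+1}^2)/d_i, a_{i+1} = floor((a_0 + m_{i+1})/d_{i+1}):
  m_1 = 1*18 - 0 = 18, d_1 = (342 - 18^2)/1 = 18/1 = 18, a_1 = floor((18 + 18)/18) = 2.
  m_2 = 18*2 - 18 = 18, d_2 = (342 - 18^2)/18 = 18/18 = 1, a_2 = floor((18 + 18)/1) = 36.
  m_3 = 1*36 - 18 = 18, d_3 = (342 - 18^2)/1 = 18/1 = 18: (m_3, d_3) = (m_1, d_1) = (18, 18), so from here the quotients repeat a_1, a_2; the period length is 2.
So sqrt(342) = [18; (2, 36)] with period length k = 2.
k is even, so the fundamental solution of x^2 - 342y^2 = 1 is (p_{k-1}, q_{k-1}) = (p_1, q_1); compute convergents through index 1.
Convergents (p_i = a_i*p_{i-1} + p_{i-2}, q_i = a_i*q_{i-1} + q_{i-2} with p_{-2}=0, p_{-1}=1, q_{-2}=1, q_{-1}=0):
  i=0: a_0=18, p_0 = 18*1 + 0 = 18, q_0 = 18*0 + 1 = 1.
  i=1: a_1=2, p_1 = 2*18 + 1 = 37, q_1 = 2*1 + 0 = 2.
Check: 37^2 - 342*2^2 = 1369 - 1368 = 1, so (x, y) = (37, 2) solves the equation, and by the theorem it is the least positive solution.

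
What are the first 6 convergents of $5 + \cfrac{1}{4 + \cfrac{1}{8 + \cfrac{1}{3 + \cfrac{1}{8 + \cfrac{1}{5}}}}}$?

5/1, 21/4, 173/33, 540/103, 4493/857, 23005/4388

Using the convergent recurrence p_i = a_i*p_{i-1} + p_{i-2}, q_i = a_i*q_{i-1} + q_{i-2} with p_{-2}=0, p_{-1}=1, q_{-2}=1, q_{-1}=0:
  i=0: a_0=5, p_0 = 5*1 + 0 = 5, q_0 = 5*0 + 1 = 1.
  i=1: a_1=4, p_1 = 4*5 + 1 = 21, q_1 = 4*1 + 0 = 4.
  i=2: a_2=8, p_2 = 8*21 + 5 = 173, q_2 = 8*4 + 1 = 33.
  i=3: a_3=3, p_3 = 3*173 + 21 = 540, q_3 = 3*33 + 4 = 103.
  i=4: a_4=8, p_4 = 8*540 + 173 = 4493, q_4 = 8*103 + 33 = 857.
  i=5: a_5=5, p_5 = 5*4493 + 540 = 23005, q_5 = 5*857 + 103 = 4388.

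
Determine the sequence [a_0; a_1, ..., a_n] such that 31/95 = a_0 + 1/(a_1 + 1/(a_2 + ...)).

[0; 3, 15, 2]

Run the Euclidean algorithm on 31 and 95; the successive quotients are the partial quotients a_0, a_1, ... (each step inverts the fractional part left over by the previous one):
  31 = 0*95 + 31, so a_0 = 0.
  95 = 3*31 + 2, so a_1 = 3.
  31 = 15*2 + 1, so a_2 = 15.
  2 = 2*1 + 0, so a_3 = 2.
The remainder reaches 0 after 4 divisions, so the expansion has 4 partial quotients, read off in order.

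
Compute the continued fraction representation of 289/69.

[4; 5, 3, 4]

Run the Euclidean algorithm on 289 and 69; the successive quotients are the partial quotients a_0, a_1, ... (each step inverts the fractional part left over by the previous one):
  289 = 4*69 + 13, so a_0 = 4.
  69 = 5*13 + 4, so a_1 = 5.
  13 = 3*4 + 1, so a_2 = 3.
  4 = 4*1 + 0, so a_3 = 4.
The remainder reaches 0 after 4 divisions, so the expansion has 4 partial quotients, read off in order.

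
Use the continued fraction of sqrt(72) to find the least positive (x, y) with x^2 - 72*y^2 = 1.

First expand sqrt(72) as a continued fraction. With x_i = (sqrt(72) + m_i)/d_i and (m_0, d_0) = (0, 1): a_0 = floor(sqrt(72)) = 8, since 8^2 = 64 <= 72 < 81 = 9^2.
Iterate m_{i+1} = d_i*a_i - m_i, d_{i+1} = (72 - m_{i+1}^2)/d_i, a_{i+1} = floor((a_0 + m_{i+1})/d_{i+1}):
  m_1 = 1*8 - 0 = 8, d_1 = (72 - 8^2)/1 = 8/1 = 8, a_1 = floor((8 + 8)/8) = 2.
  m_2 = 8*2 - 8 = 8, d_2 = (72 - 8^2)/8 = 8/8 = 1, a_2 = floor((8 + 8)/1) = 16.
  m_3 = 1*16 - 8 = 8, d_3 = (72 - 8^2)/1 = 8/1 = 8: (m_3, d_3) = (m_1, d_1) = (8, 8), so from here the quotients repeat a_1, a_2; the period length is 2.
So sqrt(72) = [8; (2, 16)] with period length k = 2.
k is even, so the fundamental solution of x^2 - 72y^2 = 1 is (p_{k-1}, q_{k-1}) = (p_1, q_1); compute convergents through index 1.
Convergents (p_i = a_i*p_{i-1} + p_{i-2}, q_i = a_i*q_{i-1} + q_{i-2} with p_{-2}=0, p_{-1}=1, q_{-2}=1, q_{-1}=0):
  i=0: a_0=8, p_0 = 8*1 + 0 = 8, q_0 = 8*0 + 1 = 1.
  i=1: a_1=2, p_1 = 2*8 + 1 = 17, q_1 = 2*1 + 0 = 2.
Check: 17^2 - 72*2^2 = 289 - 288 = 1, so (x, y) = (17, 2) solves the equation, and by the theorem it is the least positive solution.

(x, y) = (17, 2)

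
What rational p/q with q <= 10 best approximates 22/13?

17/10

Expand x = 22/13 as a continued fraction with the Euclidean algorithm:
  22 = 1*13 + 9, so a_0 = 1.
  13 = 1*9 + 4, so a_1 = 1.
  9 = 2*4 + 1, so a_2 = 2.
  4 = 4*1 + 0, so a_3 = 4.
so x = [1; 1, 2, 4].
Convergents (p_i = a_i*p_{i-1} + p_{i-2}, q_i = a_i*q_{i-1} + q_{i-2} with p_{-2}=0, p_{-1}=1, q_{-2}=1, q_{-1}=0), until the denominator exceeds 10:
  i=0: a_0=1, p_0 = 1*1 + 0 = 1, q_0 = 1*0 + 1 = 1.
  i=1: a_1=1, p_1 = 1*1 + 1 = 2, q_1 = 1*1 + 0 = 1.
  i=2: a_2=2, p_2 = 2*2 + 1 = 5, q_2 = 2*1 + 1 = 3.
  i=3: a_3=4, p_3 = 4*5 + 2 = 22, q_3 = 4*3 + 1 = 13.
q_3 = 13 > 10, so the last convergent with denominator <= 10 is p_2/q_2 = 5/3.
The closest fraction with denominator <= 10 is either p_2/q_2 or the intermediate fraction (k*p_2 + p_1)/(k*q_2 + q_1) with the largest k >= 1 whose denominator stays <= 10; these approach x as k grows, and every other convergent or intermediate fraction in range is farther away.
Largest k: floor((10 - q_1)/q_2) = floor((10 - 1)/3) = 3.
That gives (3*5 + 2)/(3*3 + 1) = 17/10.
Compare the errors: |x - 5/3| = |22*3 - 5*13|/(13*3) = 1/39, and |x - 17/10| = |22*10 - 17*13|/(13*10) = 1/130.
Cross-multiplying, 1*39 = 39 < 130 = 1*130, so 1/130 is smaller: the intermediate fraction 17/10 is closer to x than 5/3.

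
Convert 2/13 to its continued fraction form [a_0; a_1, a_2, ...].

Run the Euclidean algorithm on 2 and 13; the successive quotients are the partial quotients a_0, a_1, ... (each step inverts the fractional part left over by the previous one):
  2 = 0*13 + 2, so a_0 = 0.
  13 = 6*2 + 1, so a_1 = 6.
  2 = 2*1 + 0, so a_2 = 2.
The remainder reaches 0 after 3 divisions, so the expansion has 3 partial quotients, read off in order.

[0; 6, 2]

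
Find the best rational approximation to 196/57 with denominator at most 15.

31/9

Expand x = 196/57 as a continued fraction with the Euclidean algorithm:
  196 = 3*57 + 25, so a_0 = 3.
  57 = 2*25 + 7, so a_1 = 2.
  25 = 3*7 + 4, so a_2 = 3.
  7 = 1*4 + 3, so a_3 = 1.
  4 = 1*3 + 1, so a_4 = 1.
  3 = 3*1 + 0, so a_5 = 3.
so x = [3; 2, 3, 1, 1, 3].
Convergents (p_i = a_i*p_{i-1} + p_{i-2}, q_i = a_i*q_{i-1} + q_{i-2} with p_{-2}=0, p_{-1}=1, q_{-2}=1, q_{-1}=0), until the denominator exceeds 15:
  i=0: a_0=3, p_0 = 3*1 + 0 = 3, q_0 = 3*0 + 1 = 1.
  i=1: a_1=2, p_1 = 2*3 + 1 = 7, q_1 = 2*1 + 0 = 2.
  i=2: a_2=3, p_2 = 3*7 + 3 = 24, q_2 = 3*2 + 1 = 7.
  i=3: a_3=1, p_3 = 1*24 + 7 = 31, q_3 = 1*7 + 2 = 9.
  i=4: a_4=1, p_4 = 1*31 + 24 = 55, q_4 = 1*9 + 7 = 16.
q_4 = 16 > 15, so the last convergent with denominator <= 15 is p_3/q_3 = 31/9.
The closest fraction with denominator <= 15 is either p_3/q_3 or the intermediate fraction (k*p_3 + p_2)/(k*q_3 + q_2) with the largest k >= 1 whose denominator stays <= 15; these approach x as k grows, and every other convergent or intermediate fraction in range is farther away.
Largest k: floor((15 - q_2)/q_3) = floor((15 - 7)/9) = 0.
Since k = 0, no intermediate fraction beyond p_3/q_3 has denominator <= 15, so the convergent 31/9 is the closest (its error is |196*9 - 31*57|/(57*9) = 3/513).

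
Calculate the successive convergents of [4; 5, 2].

Using the convergent recurrence p_i = a_i*p_{i-1} + p_{i-2}, q_i = a_i*q_{i-1} + q_{i-2} with p_{-2}=0, p_{-1}=1, q_{-2}=1, q_{-1}=0:
  i=0: a_0=4, p_0 = 4*1 + 0 = 4, q_0 = 4*0 + 1 = 1.
  i=1: a_1=5, p_1 = 5*4 + 1 = 21, q_1 = 5*1 + 0 = 5.
  i=2: a_2=2, p_2 = 2*21 + 4 = 46, q_2 = 2*5 + 1 = 11.

4/1, 21/5, 46/11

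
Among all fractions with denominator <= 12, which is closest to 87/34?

Expand x = 87/34 as a continued fraction with the Euclidean algorithm:
  87 = 2*34 + 19, so a_0 = 2.
  34 = 1*19 + 15, so a_1 = 1.
  19 = 1*15 + 4, so a_2 = 1.
  15 = 3*4 + 3, so a_3 = 3.
  4 = 1*3 + 1, so a_4 = 1.
  3 = 3*1 + 0, so a_5 = 3.
so x = [2; 1, 1, 3, 1, 3].
Convergents (p_i = a_i*p_{i-1} + p_{i-2}, q_i = a_i*q_{i-1} + q_{i-2} with p_{-2}=0, p_{-1}=1, q_{-2}=1, q_{-1}=0), until the denominator exceeds 12:
  i=0: a_0=2, p_0 = 2*1 + 0 = 2, q_0 = 2*0 + 1 = 1.
  i=1: a_1=1, p_1 = 1*2 + 1 = 3, q_1 = 1*1 + 0 = 1.
  i=2: a_2=1, p_2 = 1*3 + 2 = 5, q_2 = 1*1 + 1 = 2.
  i=3: a_3=3, p_3 = 3*5 + 3 = 18, q_3 = 3*2 + 1 = 7.
  i=4: a_4=1, p_4 = 1*18 + 5 = 23, q_4 = 1*7 + 2 = 9.
  i=5: a_5=3, p_5 = 3*23 + 18 = 87, q_5 = 3*9 + 7 = 34.
q_5 = 34 > 12, so the last convergent with denominator <= 12 is p_4/q_4 = 23/9.
The closest fraction with denominator <= 12 is either p_4/q_4 or the intermediate fraction (k*p_4 + p_3)/(k*q_4 + q_3) with the largest k >= 1 whose denominator stays <= 12; these approach x as k grows, and every other convergent or intermediate fraction in range is farther away.
Largest k: floor((12 - q_3)/q_4) = floor((12 - 7)/9) = 0.
Since k = 0, no intermediate fraction beyond p_4/q_4 has denominator <= 12, so the convergent 23/9 is the closest (its error is |87*9 - 23*34|/(34*9) = 1/306).

23/9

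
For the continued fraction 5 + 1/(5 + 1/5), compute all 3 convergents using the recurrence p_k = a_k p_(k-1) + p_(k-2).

5/1, 26/5, 135/26

Using the convergent recurrence p_i = a_i*p_{i-1} + p_{i-2}, q_i = a_i*q_{i-1} + q_{i-2} with p_{-2}=0, p_{-1}=1, q_{-2}=1, q_{-1}=0:
  i=0: a_0=5, p_0 = 5*1 + 0 = 5, q_0 = 5*0 + 1 = 1.
  i=1: a_1=5, p_1 = 5*5 + 1 = 26, q_1 = 5*1 + 0 = 5.
  i=2: a_2=5, p_2 = 5*26 + 5 = 135, q_2 = 5*5 + 1 = 26.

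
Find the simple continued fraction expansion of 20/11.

Run the Euclidean algorithm on 20 and 11; the successive quotients are the partial quotients a_0, a_1, ... (each step inverts the fractional part left over by the previous one):
  20 = 1*11 + 9, so a_0 = 1.
  11 = 1*9 + 2, so a_1 = 1.
  9 = 4*2 + 1, so a_2 = 4.
  2 = 2*1 + 0, so a_3 = 2.
The remainder reaches 0 after 4 divisions, so the expansion has 4 partial quotients, read off in order.

[1; 1, 4, 2]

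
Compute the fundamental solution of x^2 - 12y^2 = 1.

(x, y) = (7, 2)

First expand sqrt(12) as a continued fraction. With x_i = (sqrt(12) + m_i)/d_i and (m_0, d_0) = (0, 1): a_0 = floor(sqrt(12)) = 3, since 3^2 = 9 <= 12 < 16 = 4^2.
Iterate m_{i+1} = d_i*a_i - m_i, d_{i+1} = (12 - m_{i+1}^2)/d_i, a_{i+1} = floor((a_0 + m_{i+1})/d_{i+1}):
  m_1 = 1*3 - 0 = 3, d_1 = (12 - 3^2)/1 = 3/1 = 3, a_1 = floor((3 + 3)/3) = 2.
  m_2 = 3*2 - 3 = 3, d_2 = (12 - 3^2)/3 = 3/3 = 1, a_2 = floor((3 + 3)/1) = 6.
  m_3 = 1*6 - 3 = 3, d_3 = (12 - 3^2)/1 = 3/1 = 3: (m_3, d_3) = (m_1, d_1) = (3, 3), so from here the quotients repeat a_1, a_2; the period length is 2.
So sqrt(12) = [3; (2, 6)] with period length k = 2.
k is even, so the fundamental solution of x^2 - 12y^2 = 1 is (p_{k-1}, q_{k-1}) = (p_1, q_1); compute convergents through index 1.
Convergents (p_i = a_i*p_{i-1} + p_{i-2}, q_i = a_i*q_{i-1} + q_{i-2} with p_{-2}=0, p_{-1}=1, q_{-2}=1, q_{-1}=0):
  i=0: a_0=3, p_0 = 3*1 + 0 = 3, q_0 = 3*0 + 1 = 1.
  i=1: a_1=2, p_1 = 2*3 + 1 = 7, q_1 = 2*1 + 0 = 2.
Check: 7^2 - 12*2^2 = 49 - 48 = 1, so (x, y) = (7, 2) solves the equation, and by the theorem it is the least positive solution.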